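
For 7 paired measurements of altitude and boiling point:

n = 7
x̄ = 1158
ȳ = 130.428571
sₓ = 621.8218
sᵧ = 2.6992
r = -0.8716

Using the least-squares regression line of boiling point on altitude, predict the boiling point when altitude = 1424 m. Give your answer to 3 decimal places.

b = r · sᵧ/sₓ = -0.8716 · 2.6992/621.8218 = -0.003783
a = ȳ − b·x̄ = 130.428571 − (-0.003783)·1158 = 134.809789
ŷ(1424) = a + b·1424 = 134.809789 + (-0.003783)·1424 = 129.422177

129.422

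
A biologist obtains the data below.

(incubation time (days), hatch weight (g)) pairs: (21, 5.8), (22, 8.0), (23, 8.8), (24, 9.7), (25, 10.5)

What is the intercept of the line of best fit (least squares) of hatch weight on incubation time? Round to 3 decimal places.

n = 5, Σx = 115, Σy = 42.8, Σxy = 995.5, Σx² = 2655
Sxx = Σx² − (Σx)²/n = 2655 − 2645 = 10
Sxy = Σxy − (Σx)(Σy)/n = 995.5 − 984.4 = 11.1
b = Sxy/Sxx = 11.1/10 = 1.11
a = ȳ − b·x̄ = 8.56 − 1.11·23 = -16.97

-16.970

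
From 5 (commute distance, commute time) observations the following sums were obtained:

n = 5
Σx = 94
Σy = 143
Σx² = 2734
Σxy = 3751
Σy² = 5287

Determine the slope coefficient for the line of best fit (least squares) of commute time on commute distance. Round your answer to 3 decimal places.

Sxx = Σx² − (Σx)²/n = 2734 − 1767.2 = 966.8
Sxy = Σxy − (Σx)(Σy)/n = 3751 − 2688.4 = 1062.6
b = Sxy/Sxx = 1062.6/966.8 = 1.099090

1.099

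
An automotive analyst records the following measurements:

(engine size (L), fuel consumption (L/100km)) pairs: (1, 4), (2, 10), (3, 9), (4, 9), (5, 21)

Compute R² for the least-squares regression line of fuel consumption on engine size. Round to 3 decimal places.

0.693

n = 5, Σx = 15, Σy = 53, Σxy = 192, Σx² = 55, Σy² = 719
Sxx = Σx² − (Σx)²/n = 55 − 45 = 10
Sxy = Σxy − (Σx)(Σy)/n = 192 − 159 = 33
Syy = Σy² − (Σy)²/n = 719 − 561.8 = 157.2
R² = Sxy²/(Sxx·Syy) = (33)²/(10·157.2) = 0.692748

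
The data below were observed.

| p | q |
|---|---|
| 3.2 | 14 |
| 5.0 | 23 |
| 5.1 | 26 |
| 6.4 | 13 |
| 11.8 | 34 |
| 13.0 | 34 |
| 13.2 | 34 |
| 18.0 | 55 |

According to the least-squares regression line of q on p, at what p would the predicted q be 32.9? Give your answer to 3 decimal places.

n = 8, Σx = 75.7, Σy = 233, Σxy = 2657.6, Σx² = 908.69
Sxx = Σx² − (Σx)²/n = 908.69 − 716.31125 = 192.37875
Sxy = Σxy − (Σx)(Σy)/n = 2657.6 − 2204.7625 = 452.8375
b = Sxy/Sxx = 452.8375/192.37875 = 2.353885
a = ȳ − b·x̄ = 29.125 − 2.353885·9.4625 = 6.851361
Set a + b·x = 32.9: x = (32.9 − 6.851361) / 2.353885 = 11.066232

11.066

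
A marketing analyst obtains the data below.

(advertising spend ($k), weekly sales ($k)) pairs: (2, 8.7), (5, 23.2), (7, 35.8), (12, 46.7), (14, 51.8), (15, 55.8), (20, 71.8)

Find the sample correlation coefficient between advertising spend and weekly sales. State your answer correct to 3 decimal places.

0.989

n = 7, Σx = 75, Σy = 293.8, Σxy = 3942.6, Σx² = 1043, Σy² = 15028.58
Sxx = Σx² − (Σx)²/n = 1043 − 803.571429 = 239.428571
Sxy = Σxy − (Σx)(Σy)/n = 3942.6 − 3147.857143 = 794.742857
Syy = Σy² − (Σy)²/n = 15028.58 − 12331.205714 = 2697.374286
r = Sxy/√(Sxx·Syy) = 794.742857/√(645828.471837) = 794.742857/803.634539 = 0.988936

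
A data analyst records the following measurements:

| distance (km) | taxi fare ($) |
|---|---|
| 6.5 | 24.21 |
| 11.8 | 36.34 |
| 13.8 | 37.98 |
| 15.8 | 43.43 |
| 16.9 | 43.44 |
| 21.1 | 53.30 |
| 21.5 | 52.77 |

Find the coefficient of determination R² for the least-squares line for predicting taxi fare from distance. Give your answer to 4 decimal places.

n = 7, Σx = 107.4, Σy = 291.47, Σxy = 4789.816, Σx² = 1814.64, Σy² = 12747.9615
Sxx = Σx² − (Σx)²/n = 1814.64 − 1647.822857 = 166.817143
Sxy = Σxy − (Σx)(Σy)/n = 4789.816 − 4471.982571 = 317.833429
Syy = Σy² − (Σy)²/n = 12747.9615 − 12136.394414 = 611.567086
R² = Sxy²/(Sxx·Syy) = (317.833429)²/(166.817143·611.567086) = 0.990180

0.9902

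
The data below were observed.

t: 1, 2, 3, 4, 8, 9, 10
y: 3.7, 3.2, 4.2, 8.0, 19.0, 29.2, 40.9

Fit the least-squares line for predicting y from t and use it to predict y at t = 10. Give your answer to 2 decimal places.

33.65

n = 7, Σx = 37, Σy = 108.2, Σxy = 878.5, Σx² = 275
Sxx = Σx² − (Σx)²/n = 275 − 195.571429 = 79.428571
Sxy = Σxy − (Σx)(Σy)/n = 878.5 − 571.914286 = 306.585714
b = Sxy/Sxx = 306.585714/79.428571 = 3.859892
a = ȳ − b·x̄ = 15.457143 − 3.859892·5.285714 = -4.945144
ŷ(10) = a + b·10 = -4.945144 + 3.859892·10 = 33.653777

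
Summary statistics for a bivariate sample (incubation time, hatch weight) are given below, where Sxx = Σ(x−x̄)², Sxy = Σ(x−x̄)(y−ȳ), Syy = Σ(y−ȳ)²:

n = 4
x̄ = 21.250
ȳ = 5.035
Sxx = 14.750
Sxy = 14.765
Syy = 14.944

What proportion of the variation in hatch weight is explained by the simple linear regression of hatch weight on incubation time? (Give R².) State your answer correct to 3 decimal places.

R² = Sxy²/(Sxx·Syy) = (14.765)²/(14.75·14.944) = 0.989027

0.989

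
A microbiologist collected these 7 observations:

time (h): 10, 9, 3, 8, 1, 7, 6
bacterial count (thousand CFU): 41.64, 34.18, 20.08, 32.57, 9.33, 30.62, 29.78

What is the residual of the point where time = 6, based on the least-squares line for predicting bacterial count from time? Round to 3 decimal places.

2.373

n = 7, Σx = 44, Σy = 198.2, Σxy = 1447.17, Σx² = 340
Sxx = Σx² − (Σx)²/n = 340 − 276.571429 = 63.428571
Sxy = Σxy − (Σx)(Σy)/n = 1447.17 − 1245.828571 = 201.341429
b = Sxy/Sxx = 201.341429/63.428571 = 3.174302
a = ȳ − b·x̄ = 28.314286 − 3.174302·6.285714 = 8.361532
ŷ(6) = 8.361532 + 3.174302·6 = 27.407342
residual = y − ŷ = 29.78 − 27.407342 = 2.372658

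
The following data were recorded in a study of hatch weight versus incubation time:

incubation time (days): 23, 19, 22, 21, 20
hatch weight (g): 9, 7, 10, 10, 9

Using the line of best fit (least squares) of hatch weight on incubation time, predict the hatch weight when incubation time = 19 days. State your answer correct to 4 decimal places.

n = 5, Σx = 105, Σy = 45, Σxy = 950, Σx² = 2215
Sxx = Σx² − (Σx)²/n = 2215 − 2205 = 10
Sxy = Σxy − (Σx)(Σy)/n = 950 − 945 = 5
b = Sxy/Sxx = 5/10 = 0.5
a = ȳ − b·x̄ = 9 − 0.5·21 = -1.5
ŷ(19) = a + b·19 = -1.5 + 0.5·19 = 8

8.0000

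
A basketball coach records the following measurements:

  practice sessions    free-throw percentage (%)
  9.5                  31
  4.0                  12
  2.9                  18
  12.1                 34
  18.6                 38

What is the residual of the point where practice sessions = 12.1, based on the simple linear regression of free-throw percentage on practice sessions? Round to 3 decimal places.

n = 5, Σx = 47.1, Σy = 133, Σxy = 1512.9, Σx² = 607.03
Sxx = Σx² − (Σx)²/n = 607.03 − 443.682 = 163.348
Sxy = Σxy − (Σx)(Σy)/n = 1512.9 − 1252.86 = 260.04
b = Sxy/Sxx = 260.04/163.348 = 1.591939
a = ȳ − b·x̄ = 26.6 − 1.591939·9.42 = 11.603938
ŷ(12.1) = 11.603938 + 1.591939·12.1 = 30.866396
residual = y − ŷ = 34 − 30.866396 = 3.133604

3.134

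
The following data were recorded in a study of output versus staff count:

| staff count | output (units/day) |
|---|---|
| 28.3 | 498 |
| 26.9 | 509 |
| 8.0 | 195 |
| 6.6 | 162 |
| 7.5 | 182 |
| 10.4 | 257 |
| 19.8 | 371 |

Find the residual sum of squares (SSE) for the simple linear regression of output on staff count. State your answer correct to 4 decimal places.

n = 7, Σx = 107.5, Σy = 2174, Σxy = 41798.3, Σx² = 2188.51, Σy² = 808168
Sxx = Σx² − (Σx)²/n = 2188.51 − 1650.892857 = 537.617143
Sxy = Σxy − (Σx)(Σy)/n = 41798.3 − 33386.428571 = 8411.871429
Syy = Σy² − (Σy)²/n = 808168 − 675182.285714 = 132985.714286
b = Sxy/Sxx = 8411.871429/537.617143 = 15.646583
SSE = Syy − b·Sxy = 132985.714286 − 15.646583·8411.871429 = 1368.666967

1368.6670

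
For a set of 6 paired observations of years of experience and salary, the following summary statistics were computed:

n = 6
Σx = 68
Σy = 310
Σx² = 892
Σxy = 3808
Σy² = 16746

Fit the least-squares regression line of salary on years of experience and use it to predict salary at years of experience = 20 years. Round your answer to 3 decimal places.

72.714

Sxx = Σx² − (Σx)²/n = 892 − 770.666667 = 121.333333
Sxy = Σxy − (Σx)(Σy)/n = 3808 − 3513.333333 = 294.666667
b = Sxy/Sxx = 294.666667/121.333333 = 2.428571
a = ȳ − b·x̄ = 51.666667 − 2.428571·11.333333 = 24.142857
ŷ(20) = a + b·20 = 24.142857 + 2.428571·20 = 72.714286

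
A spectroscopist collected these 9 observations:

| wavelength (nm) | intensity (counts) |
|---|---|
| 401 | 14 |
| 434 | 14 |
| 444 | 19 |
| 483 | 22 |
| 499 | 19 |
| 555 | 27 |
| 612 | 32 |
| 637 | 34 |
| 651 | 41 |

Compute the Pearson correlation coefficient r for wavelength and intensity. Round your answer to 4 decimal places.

0.9697

n = 9, Σx = 4716, Σy = 222, Σxy = 123151, Σx² = 2540722, Σy² = 6188
Sxx = Σx² − (Σx)²/n = 2540722 − 2471184 = 69538
Sxy = Σxy − (Σx)(Σy)/n = 123151 − 116328 = 6823
Syy = Σy² − (Σy)²/n = 6188 − 5476 = 712
r = Sxy/√(Sxx·Syy) = 6823/√(49511056) = 6823/7036.409312 = 0.969671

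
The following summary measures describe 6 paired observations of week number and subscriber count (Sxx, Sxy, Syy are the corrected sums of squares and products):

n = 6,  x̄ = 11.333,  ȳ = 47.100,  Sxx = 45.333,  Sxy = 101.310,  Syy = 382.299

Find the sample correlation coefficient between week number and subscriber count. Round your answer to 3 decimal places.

r = Sxy/√(Sxx·Syy) = 101.31/√(17330.760567) = 101.31/131.646347 = 0.769562

0.770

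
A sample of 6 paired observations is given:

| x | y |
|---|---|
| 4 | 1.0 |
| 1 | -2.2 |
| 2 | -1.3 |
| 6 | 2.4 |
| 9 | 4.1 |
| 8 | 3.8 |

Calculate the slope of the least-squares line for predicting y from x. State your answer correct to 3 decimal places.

0.806

n = 6, Σx = 30, Σy = 7.8, Σxy = 80.9, Σx² = 202
Sxx = Σx² − (Σx)²/n = 202 − 150 = 52
Sxy = Σxy − (Σx)(Σy)/n = 80.9 − 39 = 41.9
b = Sxy/Sxx = 41.9/52 = 0.805769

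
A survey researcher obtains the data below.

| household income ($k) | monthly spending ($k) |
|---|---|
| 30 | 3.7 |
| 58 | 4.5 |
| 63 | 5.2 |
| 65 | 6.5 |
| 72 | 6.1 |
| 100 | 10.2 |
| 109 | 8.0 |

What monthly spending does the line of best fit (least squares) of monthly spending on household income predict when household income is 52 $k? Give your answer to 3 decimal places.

n = 7, Σx = 497, Σy = 44.2, Σxy = 3453.3, Σx² = 39523
Sxx = Σx² − (Σx)²/n = 39523 − 35287 = 4236
Sxy = Σxy − (Σx)(Σy)/n = 3453.3 − 3138.2 = 315.1
b = Sxy/Sxx = 315.1/4236 = 0.074386
a = ȳ − b·x̄ = 6.314286 − 0.074386·71 = 1.032865
ŷ(52) = a + b·52 = 1.032865 + 0.074386·52 = 4.900948

4.901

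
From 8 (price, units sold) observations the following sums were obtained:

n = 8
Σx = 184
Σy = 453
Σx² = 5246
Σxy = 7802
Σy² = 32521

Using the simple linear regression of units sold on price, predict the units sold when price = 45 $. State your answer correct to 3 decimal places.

-0.154

Sxx = Σx² − (Σx)²/n = 5246 − 4232 = 1014
Sxy = Σxy − (Σx)(Σy)/n = 7802 − 10419 = -2617
b = Sxy/Sxx = -2617/1014 = -2.580868
a = ȳ − b·x̄ = 56.625 − (-2.580868)·23 = 115.984961
ŷ(45) = a + b·45 = 115.984961 + (-2.580868)·45 = -0.154093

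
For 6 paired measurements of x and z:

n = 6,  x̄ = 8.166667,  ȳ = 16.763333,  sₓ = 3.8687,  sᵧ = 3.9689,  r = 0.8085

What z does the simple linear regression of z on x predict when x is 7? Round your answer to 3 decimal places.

b = r · sᵧ/sₓ = 0.8085 · 3.9689/3.8687 = 0.829440
a = ȳ − b·x̄ = 16.763333 − 0.829440·8.166667 = 9.989570
ŷ(7) = a + b·7 = 9.989570 + 0.829440·7 = 15.795652

15.796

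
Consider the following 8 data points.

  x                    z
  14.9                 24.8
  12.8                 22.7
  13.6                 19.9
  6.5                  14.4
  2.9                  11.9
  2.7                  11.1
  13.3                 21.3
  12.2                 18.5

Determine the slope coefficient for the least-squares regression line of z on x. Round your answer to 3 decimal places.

0.974

n = 8, Σx = 78.9, Σy = 144.6, Σxy = 1597.79, Σx² = 954.49
Sxx = Σx² − (Σx)²/n = 954.49 − 778.15125 = 176.33875
Sxy = Σxy − (Σx)(Σy)/n = 1597.79 − 1426.1175 = 171.6725
b = Sxy/Sxx = 171.6725/176.33875 = 0.973538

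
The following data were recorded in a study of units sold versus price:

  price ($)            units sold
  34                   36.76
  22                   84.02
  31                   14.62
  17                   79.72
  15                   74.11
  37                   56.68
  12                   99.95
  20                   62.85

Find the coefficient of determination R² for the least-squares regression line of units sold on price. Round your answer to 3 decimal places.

0.594

n = 8, Σx = 188, Σy = 508.71, Σxy = 10571.95, Σx² = 5028, Σy² = 37624.7203
Sxx = Σx² − (Σx)²/n = 5028 − 4418 = 610
Sxy = Σxy − (Σx)(Σy)/n = 10571.95 − 11954.685 = -1382.735
Syy = Σy² − (Σy)²/n = 37624.7203 − 32348.233013 = 5276.487288
R² = Sxy²/(Sxx·Syy) = (-1382.735)²/(610·5276.487288) = 0.594023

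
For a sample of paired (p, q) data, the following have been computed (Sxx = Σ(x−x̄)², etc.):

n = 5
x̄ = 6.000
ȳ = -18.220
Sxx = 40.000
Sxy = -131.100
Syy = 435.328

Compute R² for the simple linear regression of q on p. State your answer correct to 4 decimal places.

0.9870

R² = Sxy²/(Sxx·Syy) = (-131.1)²/(40·435.328) = 0.987026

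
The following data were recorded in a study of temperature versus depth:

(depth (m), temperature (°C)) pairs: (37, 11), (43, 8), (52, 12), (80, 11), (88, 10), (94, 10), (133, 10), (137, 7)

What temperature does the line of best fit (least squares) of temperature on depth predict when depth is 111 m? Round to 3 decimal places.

n = 8, Σx = 664, Σy = 79, Σxy = 6364, Σx² = 65360
Sxx = Σx² − (Σx)²/n = 65360 − 55112 = 10248
Sxy = Σxy − (Σx)(Σy)/n = 6364 − 6557 = -193
b = Sxy/Sxx = -193/10248 = -0.018833
a = ȳ − b·x̄ = 9.875 − (-0.018833)·83 = 11.438134
ŷ(111) = a + b·111 = 11.438134 + (-0.018833)·111 = 9.347678

9.348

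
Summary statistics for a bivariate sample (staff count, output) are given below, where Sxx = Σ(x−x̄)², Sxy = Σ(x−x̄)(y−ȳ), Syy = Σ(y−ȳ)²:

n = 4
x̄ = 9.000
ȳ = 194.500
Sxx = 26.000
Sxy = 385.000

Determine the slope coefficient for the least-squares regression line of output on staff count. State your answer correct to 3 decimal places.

14.808

b = Sxy/Sxx = 385/26 = 14.807692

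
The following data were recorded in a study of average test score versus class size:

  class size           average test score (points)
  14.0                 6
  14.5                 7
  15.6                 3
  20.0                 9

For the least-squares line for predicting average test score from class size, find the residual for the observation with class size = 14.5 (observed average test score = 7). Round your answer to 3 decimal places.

1.545

n = 4, Σx = 64.1, Σy = 25, Σxy = 412.3, Σx² = 1049.61
Sxx = Σx² − (Σx)²/n = 1049.61 − 1027.2025 = 22.4075
Sxy = Σxy − (Σx)(Σy)/n = 412.3 − 400.625 = 11.675
b = Sxy/Sxx = 11.675/22.4075 = 0.521031
a = ȳ − b·x̄ = 6.25 − 0.521031·16.025 = -2.099520
ŷ(14.5) = -2.099520 + 0.521031·14.5 = 5.455428
residual = y − ŷ = 7 − 5.455428 = 1.544572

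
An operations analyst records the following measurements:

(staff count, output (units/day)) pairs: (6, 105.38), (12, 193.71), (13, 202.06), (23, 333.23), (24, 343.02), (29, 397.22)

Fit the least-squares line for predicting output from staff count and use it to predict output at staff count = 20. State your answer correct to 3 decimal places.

289.988

n = 6, Σx = 107, Σy = 1574.62, Σxy = 32999.73, Σx² = 2295
Sxx = Σx² − (Σx)²/n = 2295 − 1908.166667 = 386.833333
Sxy = Σxy − (Σx)(Σy)/n = 32999.73 − 28080.723333 = 4919.006667
b = Sxy/Sxx = 4919.006667/386.833333 = 12.716088
a = ȳ − b·x̄ = 262.436667 − 12.716088·17.833333 = 35.666433
ŷ(20) = a + b·20 = 35.666433 + 12.716088·20 = 289.988190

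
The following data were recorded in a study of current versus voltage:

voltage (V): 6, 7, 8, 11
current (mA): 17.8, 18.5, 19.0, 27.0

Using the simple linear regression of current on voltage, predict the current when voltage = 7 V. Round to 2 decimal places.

18.65

n = 4, Σx = 32, Σy = 82.3, Σxy = 685.3, Σx² = 270
Sxx = Σx² − (Σx)²/n = 270 − 256 = 14
Sxy = Σxy − (Σx)(Σy)/n = 685.3 − 658.4 = 26.9
b = Sxy/Sxx = 26.9/14 = 1.921429
a = ȳ − b·x̄ = 20.575 − 1.921429·8 = 5.203571
ŷ(7) = a + b·7 = 5.203571 + 1.921429·7 = 18.653571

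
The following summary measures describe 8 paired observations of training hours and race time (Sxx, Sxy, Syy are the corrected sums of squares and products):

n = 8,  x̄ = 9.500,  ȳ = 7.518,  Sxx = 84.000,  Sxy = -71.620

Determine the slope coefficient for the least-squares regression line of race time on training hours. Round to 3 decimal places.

b = Sxy/Sxx = -71.62/84 = -0.852619

-0.853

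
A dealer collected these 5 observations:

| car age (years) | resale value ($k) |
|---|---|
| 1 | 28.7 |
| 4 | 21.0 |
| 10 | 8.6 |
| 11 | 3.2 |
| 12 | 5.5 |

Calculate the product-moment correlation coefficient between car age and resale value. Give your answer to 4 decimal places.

-0.9882

n = 5, Σx = 38, Σy = 67, Σxy = 299.9, Σx² = 382, Σy² = 1379.14
Sxx = Σx² − (Σx)²/n = 382 − 288.8 = 93.2
Sxy = Σxy − (Σx)(Σy)/n = 299.9 − 509.2 = -209.3
Syy = Σy² − (Σy)²/n = 1379.14 − 897.8 = 481.34
r = Sxy/√(Sxx·Syy) = -209.3/√(44860.888) = -209.3/211.803890 = -0.988178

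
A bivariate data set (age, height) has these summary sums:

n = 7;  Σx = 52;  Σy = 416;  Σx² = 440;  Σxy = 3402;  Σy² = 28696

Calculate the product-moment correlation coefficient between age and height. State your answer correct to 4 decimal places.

Sxx = Σx² − (Σx)²/n = 440 − 386.285714 = 53.714286
Sxy = Σxy − (Σx)(Σy)/n = 3402 − 3090.285714 = 311.714286
Syy = Σy² − (Σy)²/n = 28696 − 24722.285714 = 3973.714286
r = Sxy/√(Sxx·Syy) = 311.714286/√(213445.224490) = 311.714286/462.001325 = 0.674704

0.6747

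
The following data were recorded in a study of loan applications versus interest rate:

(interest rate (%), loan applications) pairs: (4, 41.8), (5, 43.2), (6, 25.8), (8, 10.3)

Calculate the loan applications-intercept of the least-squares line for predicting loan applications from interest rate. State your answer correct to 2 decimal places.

n = 4, Σx = 23, Σy = 121.1, Σxy = 620.4, Σx² = 141
Sxx = Σx² − (Σx)²/n = 141 − 132.25 = 8.75
Sxy = Σxy − (Σx)(Σy)/n = 620.4 − 696.325 = -75.925
b = Sxy/Sxx = -75.925/8.75 = -8.677143
a = ȳ − b·x̄ = 30.275 − (-8.677143)·5.75 = 80.168571

80.17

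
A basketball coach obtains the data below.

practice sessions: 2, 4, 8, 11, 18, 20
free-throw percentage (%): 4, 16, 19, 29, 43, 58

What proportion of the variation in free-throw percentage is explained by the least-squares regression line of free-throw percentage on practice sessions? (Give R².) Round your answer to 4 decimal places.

n = 6, Σx = 63, Σy = 169, Σxy = 2477, Σx² = 929, Σy² = 6687
Sxx = Σx² − (Σx)²/n = 929 − 661.5 = 267.5
Sxy = Σxy − (Σx)(Σy)/n = 2477 − 1774.5 = 702.5
Syy = Σy² − (Σy)²/n = 6687 − 4760.166667 = 1926.833333
R² = Sxy²/(Sxx·Syy) = (702.5)²/(267.5·1926.833333) = 0.957469

0.9575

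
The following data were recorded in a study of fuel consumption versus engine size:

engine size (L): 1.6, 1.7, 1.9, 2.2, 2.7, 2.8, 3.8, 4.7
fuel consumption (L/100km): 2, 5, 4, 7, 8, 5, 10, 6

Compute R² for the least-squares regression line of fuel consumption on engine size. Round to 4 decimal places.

n = 8, Σx = 21.4, Σy = 47, Σxy = 136.5, Σx² = 65.56, Σy² = 319
Sxx = Σx² − (Σx)²/n = 65.56 − 57.245 = 8.315
Sxy = Σxy − (Σx)(Σy)/n = 136.5 − 125.725 = 10.775
Syy = Σy² − (Σy)²/n = 319 − 276.125 = 42.875
R² = Sxy²/(Sxx·Syy) = (10.775)²/(8.315·42.875) = 0.325663

0.3257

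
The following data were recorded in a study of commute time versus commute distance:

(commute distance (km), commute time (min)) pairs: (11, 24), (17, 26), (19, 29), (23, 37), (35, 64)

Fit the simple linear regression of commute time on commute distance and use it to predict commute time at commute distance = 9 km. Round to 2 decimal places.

n = 5, Σx = 105, Σy = 180, Σxy = 4348, Σx² = 2525
Sxx = Σx² − (Σx)²/n = 2525 − 2205 = 320
Sxy = Σxy − (Σx)(Σy)/n = 4348 − 3780 = 568
b = Sxy/Sxx = 568/320 = 1.775
a = ȳ − b·x̄ = 36 − 1.775·21 = -1.275
ŷ(9) = a + b·9 = -1.275 + 1.775·9 = 14.7

14.70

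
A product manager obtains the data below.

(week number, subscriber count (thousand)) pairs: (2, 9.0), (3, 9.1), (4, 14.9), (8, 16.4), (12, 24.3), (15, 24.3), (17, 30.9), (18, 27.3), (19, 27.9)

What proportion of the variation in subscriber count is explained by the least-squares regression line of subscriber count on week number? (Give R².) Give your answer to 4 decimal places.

n = 9, Σx = 98, Σy = 184.1, Σxy = 2439, Σx² = 1436, Σy² = 4314.27
Sxx = Σx² − (Σx)²/n = 1436 − 1067.111111 = 368.888889
Sxy = Σxy − (Σx)(Σy)/n = 2439 − 2004.644444 = 434.355556
Syy = Σy² − (Σy)²/n = 4314.27 − 3765.867778 = 548.402222
R² = Sxy²/(Sxx·Syy) = (434.355556)²/(368.888889·548.402222) = 0.932601

0.9326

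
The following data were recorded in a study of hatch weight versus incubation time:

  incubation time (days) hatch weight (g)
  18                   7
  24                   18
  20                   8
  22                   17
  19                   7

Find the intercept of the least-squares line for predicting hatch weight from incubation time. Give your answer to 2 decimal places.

-33.71

n = 5, Σx = 103, Σy = 57, Σxy = 1225, Σx² = 2145
Sxx = Σx² − (Σx)²/n = 2145 − 2121.8 = 23.2
Sxy = Σxy − (Σx)(Σy)/n = 1225 − 1174.2 = 50.8
b = Sxy/Sxx = 50.8/23.2 = 2.189655
a = ȳ − b·x̄ = 11.4 − 2.189655·20.6 = -33.706897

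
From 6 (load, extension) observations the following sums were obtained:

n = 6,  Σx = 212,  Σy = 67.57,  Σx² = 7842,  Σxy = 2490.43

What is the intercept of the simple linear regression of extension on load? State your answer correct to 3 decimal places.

Sxx = Σx² − (Σx)²/n = 7842 − 7490.666667 = 351.333333
Sxy = Σxy − (Σx)(Σy)/n = 2490.43 − 2387.473333 = 102.956667
b = Sxy/Sxx = 102.956667/351.333333 = 0.293046
a = ȳ − b·x̄ = 11.261667 − 0.293046·35.333333 = 0.907391

0.907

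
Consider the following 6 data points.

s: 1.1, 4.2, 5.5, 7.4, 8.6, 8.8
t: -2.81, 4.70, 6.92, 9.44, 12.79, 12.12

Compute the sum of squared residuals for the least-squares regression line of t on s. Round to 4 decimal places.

n = 6, Σx = 35.6, Σy = 43.16, Σxy = 341.215, Σx² = 255.26, Σy² = 477.4646
Sxx = Σx² − (Σx)²/n = 255.26 − 211.226667 = 44.033333
Sxy = Σxy − (Σx)(Σy)/n = 341.215 − 256.082667 = 85.132333
Syy = Σy² − (Σy)²/n = 477.4646 − 310.464267 = 167.000333
b = Sxy/Sxx = 85.132333/44.033333 = 1.933361
SSE = Syy − b·Sxy = 167.000333 − 1.933361·85.132333 = 2.408793

2.4088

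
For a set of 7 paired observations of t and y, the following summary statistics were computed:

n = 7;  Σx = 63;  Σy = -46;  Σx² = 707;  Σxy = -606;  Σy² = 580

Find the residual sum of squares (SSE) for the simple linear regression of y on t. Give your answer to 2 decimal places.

Sxx = Σx² − (Σx)²/n = 707 − 567 = 140
Sxy = Σxy − (Σx)(Σy)/n = -606 − (-414) = -192
Syy = Σy² − (Σy)²/n = 580 − 302.285714 = 277.714286
b = Sxy/Sxx = -192/140 = -1.371429
SSE = Syy − b·Sxy = 277.714286 − (-1.371429)·(-192) = 14.4

14.40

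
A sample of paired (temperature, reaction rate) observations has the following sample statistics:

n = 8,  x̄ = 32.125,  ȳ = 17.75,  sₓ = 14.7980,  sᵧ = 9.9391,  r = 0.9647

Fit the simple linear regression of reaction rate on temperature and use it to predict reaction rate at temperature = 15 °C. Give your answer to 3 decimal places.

6.654

b = r · sᵧ/sₓ = 0.9647 · 9.9391/14.798 = 0.647942
a = ȳ − b·x̄ = 17.75 − 0.647942·32.125 = -3.065146
ŷ(15) = a + b·15 = -3.065146 + 0.647942·15 = 6.653989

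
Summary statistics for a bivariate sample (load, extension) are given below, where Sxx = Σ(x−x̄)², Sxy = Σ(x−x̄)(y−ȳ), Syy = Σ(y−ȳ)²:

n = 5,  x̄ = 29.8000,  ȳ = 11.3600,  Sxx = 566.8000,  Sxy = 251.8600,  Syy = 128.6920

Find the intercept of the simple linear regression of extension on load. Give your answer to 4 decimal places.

-1.8818

b = Sxy/Sxx = 251.86/566.8 = 0.444354
a = ȳ − b·x̄ = 11.36 − 0.444354·29.8 = -1.881757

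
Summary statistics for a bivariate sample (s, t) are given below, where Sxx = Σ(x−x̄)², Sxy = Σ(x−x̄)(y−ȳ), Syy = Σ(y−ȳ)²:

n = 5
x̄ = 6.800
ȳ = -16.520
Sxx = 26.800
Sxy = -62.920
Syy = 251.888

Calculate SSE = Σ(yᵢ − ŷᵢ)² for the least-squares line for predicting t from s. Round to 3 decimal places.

104.167

b = Sxy/Sxx = -62.92/26.8 = -2.347761
SSE = Syy − b·Sxy = 251.888 − (-2.347761)·(-62.92) = 104.166866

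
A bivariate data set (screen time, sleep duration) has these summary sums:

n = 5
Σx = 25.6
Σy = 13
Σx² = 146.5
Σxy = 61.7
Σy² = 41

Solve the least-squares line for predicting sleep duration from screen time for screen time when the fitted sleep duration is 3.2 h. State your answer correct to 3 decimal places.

Sxx = Σx² − (Σx)²/n = 146.5 − 131.072 = 15.428
Sxy = Σxy − (Σx)(Σy)/n = 61.7 − 66.56 = -4.86
b = Sxy/Sxx = -4.86/15.428 = -0.315012
a = ȳ − b·x̄ = 2.6 − (-0.315012)·5.12 = 4.212860
Set a + b·x = 3.2: x = (3.2 − 4.212860) / (-0.315012) = 3.215309

3.215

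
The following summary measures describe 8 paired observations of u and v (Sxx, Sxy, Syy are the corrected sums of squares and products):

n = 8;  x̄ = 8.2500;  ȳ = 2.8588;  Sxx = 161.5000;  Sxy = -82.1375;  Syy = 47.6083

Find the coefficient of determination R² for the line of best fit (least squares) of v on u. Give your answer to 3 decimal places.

0.877

R² = Sxy²/(Sxx·Syy) = (-82.1375)²/(161.5·47.6083) = 0.877461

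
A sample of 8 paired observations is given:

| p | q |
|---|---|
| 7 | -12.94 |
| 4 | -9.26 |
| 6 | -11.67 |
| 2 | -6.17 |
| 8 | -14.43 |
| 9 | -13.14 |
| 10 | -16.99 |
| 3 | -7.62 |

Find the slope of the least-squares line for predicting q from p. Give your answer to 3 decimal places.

n = 8, Σx = 49, Σy = -92.22, Σxy = -636.44, Σx² = 359
Sxx = Σx² − (Σx)²/n = 359 − 300.125 = 58.875
Sxy = Σxy − (Σx)(Σy)/n = -636.44 − (-564.8475) = -71.5925
b = Sxy/Sxx = -71.5925/58.875 = -1.216008

-1.216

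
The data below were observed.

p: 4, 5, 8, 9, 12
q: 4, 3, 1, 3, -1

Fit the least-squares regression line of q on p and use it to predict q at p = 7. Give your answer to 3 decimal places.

n = 5, Σx = 38, Σy = 10, Σxy = 54, Σx² = 330
Sxx = Σx² − (Σx)²/n = 330 − 288.8 = 41.2
Sxy = Σxy − (Σx)(Σy)/n = 54 − 76 = -22
b = Sxy/Sxx = -22/41.2 = -0.533981
a = ȳ − b·x̄ = 2 − (-0.533981)·7.6 = 6.058252
ŷ(7) = a + b·7 = 6.058252 + (-0.533981)·7 = 2.320388

2.320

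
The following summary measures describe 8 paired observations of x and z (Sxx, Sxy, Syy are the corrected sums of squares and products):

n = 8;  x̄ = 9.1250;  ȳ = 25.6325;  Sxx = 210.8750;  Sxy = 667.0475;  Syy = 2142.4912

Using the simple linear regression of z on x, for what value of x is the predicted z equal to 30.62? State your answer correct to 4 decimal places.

b = Sxy/Sxx = 667.0475/210.875 = 3.163237
a = ȳ − b·x̄ = 25.6325 − 3.163237·9.125 = -3.232033
Set a + b·x = 30.62: x = (30.62 − (-3.232033)) / 3.163237 = 10.701708

10.7017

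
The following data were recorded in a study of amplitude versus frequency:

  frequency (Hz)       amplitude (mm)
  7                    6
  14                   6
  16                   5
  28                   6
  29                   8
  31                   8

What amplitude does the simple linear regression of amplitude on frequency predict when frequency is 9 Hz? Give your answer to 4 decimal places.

5.4829

n = 6, Σx = 125, Σy = 39, Σxy = 854, Σx² = 3087
Sxx = Σx² − (Σx)²/n = 3087 − 2604.166667 = 482.833333
Sxy = Σxy − (Σx)(Σy)/n = 854 − 812.5 = 41.5
b = Sxy/Sxx = 41.5/482.833333 = 0.085951
a = ȳ − b·x̄ = 6.5 − 0.085951·20.833333 = 4.709355
ŷ(9) = a + b·9 = 4.709355 + 0.085951·9 = 5.482913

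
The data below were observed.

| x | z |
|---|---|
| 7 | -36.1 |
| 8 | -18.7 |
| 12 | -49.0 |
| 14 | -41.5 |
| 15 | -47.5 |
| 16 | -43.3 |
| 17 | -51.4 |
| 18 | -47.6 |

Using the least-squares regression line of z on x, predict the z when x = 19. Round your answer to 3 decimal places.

-52.821

n = 8, Σx = 107, Σy = -335.1, Σxy = -4707.2, Σx² = 1547
Sxx = Σx² − (Σx)²/n = 1547 − 1431.125 = 115.875
Sxy = Σxy − (Σx)(Σy)/n = -4707.2 − (-4481.9625) = -225.2375
b = Sxy/Sxx = -225.2375/115.875 = -1.943797
a = ȳ − b·x̄ = -41.8875 − (-1.943797)·13.375 = -15.889213
ŷ(19) = a + b·19 = -15.889213 + (-1.943797)·19 = -52.821359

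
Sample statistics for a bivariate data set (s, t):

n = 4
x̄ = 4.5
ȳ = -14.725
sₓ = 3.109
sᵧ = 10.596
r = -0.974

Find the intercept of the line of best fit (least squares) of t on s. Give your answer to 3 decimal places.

0.213

b = r · sᵧ/sₓ = -0.974 · 10.596/3.109 = -3.319557
a = ȳ − b·x̄ = -14.725 − (-3.319557)·4.5 = 0.213008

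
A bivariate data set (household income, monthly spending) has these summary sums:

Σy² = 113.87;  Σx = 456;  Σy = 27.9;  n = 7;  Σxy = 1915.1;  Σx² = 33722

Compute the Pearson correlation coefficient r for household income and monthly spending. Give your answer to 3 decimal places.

0.943

Sxx = Σx² − (Σx)²/n = 33722 − 29705.142857 = 4016.857143
Sxy = Σxy − (Σx)(Σy)/n = 1915.1 − 1817.485714 = 97.614286
Syy = Σy² − (Σy)²/n = 113.87 − 111.201429 = 2.668571
r = Sxy/√(Sxx·Syy) = 97.614286/√(10719.270204) = 97.614286/103.533908 = 0.942824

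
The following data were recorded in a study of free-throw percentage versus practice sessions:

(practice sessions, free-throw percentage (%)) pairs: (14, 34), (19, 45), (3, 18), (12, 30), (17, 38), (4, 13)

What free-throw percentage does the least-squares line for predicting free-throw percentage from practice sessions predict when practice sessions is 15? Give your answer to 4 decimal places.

35.9240

n = 6, Σx = 69, Σy = 178, Σxy = 2443, Σx² = 1015
Sxx = Σx² − (Σx)²/n = 1015 − 793.5 = 221.5
Sxy = Σxy − (Σx)(Σy)/n = 2443 − 2047 = 396
b = Sxy/Sxx = 396/221.5 = 1.787810
a = ȳ − b·x̄ = 29.666667 − 1.787810·11.5 = 9.106847
ŷ(15) = a + b·15 = 9.106847 + 1.787810·15 = 35.924003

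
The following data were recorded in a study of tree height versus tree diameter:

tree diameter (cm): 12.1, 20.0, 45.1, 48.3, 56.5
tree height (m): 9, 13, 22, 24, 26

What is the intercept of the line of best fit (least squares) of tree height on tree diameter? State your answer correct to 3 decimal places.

n = 5, Σx = 182, Σy = 94, Σxy = 3989.3, Σx² = 8105.56
Sxx = Σx² − (Σx)²/n = 8105.56 − 6624.8 = 1480.76
Sxy = Σxy − (Σx)(Σy)/n = 3989.3 − 3421.6 = 567.7
b = Sxy/Sxx = 567.7/1480.76 = 0.383384
a = ȳ − b·x̄ = 18.8 − 0.383384·36.4 = 4.844815

4.845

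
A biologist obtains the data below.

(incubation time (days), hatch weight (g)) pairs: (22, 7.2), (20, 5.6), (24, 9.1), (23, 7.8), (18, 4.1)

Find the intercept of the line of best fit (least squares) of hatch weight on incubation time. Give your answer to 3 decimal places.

n = 5, Σx = 107, Σy = 33.8, Σxy = 742, Σx² = 2313
Sxx = Σx² − (Σx)²/n = 2313 − 2289.8 = 23.2
Sxy = Σxy − (Σx)(Σy)/n = 742 − 723.32 = 18.68
b = Sxy/Sxx = 18.68/23.2 = 0.805172
a = ȳ − b·x̄ = 6.76 − 0.805172·21.4 = -10.470690

-10.471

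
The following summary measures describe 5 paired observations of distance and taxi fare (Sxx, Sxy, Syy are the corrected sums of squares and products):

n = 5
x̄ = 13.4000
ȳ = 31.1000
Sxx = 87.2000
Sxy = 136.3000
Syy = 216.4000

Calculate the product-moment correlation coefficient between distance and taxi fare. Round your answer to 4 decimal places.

0.9922

r = Sxy/√(Sxx·Syy) = 136.3/√(18870.08) = 136.3/137.368410 = 0.992222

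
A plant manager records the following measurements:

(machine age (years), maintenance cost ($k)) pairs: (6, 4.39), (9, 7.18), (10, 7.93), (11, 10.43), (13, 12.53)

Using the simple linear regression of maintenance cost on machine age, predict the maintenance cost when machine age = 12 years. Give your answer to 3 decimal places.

11.100

n = 5, Σx = 49, Σy = 42.46, Σxy = 447.88, Σx² = 507
Sxx = Σx² − (Σx)²/n = 507 − 480.2 = 26.8
Sxy = Σxy − (Σx)(Σy)/n = 447.88 − 416.108 = 31.772
b = Sxy/Sxx = 31.772/26.8 = 1.185522
a = ȳ − b·x̄ = 8.492 − 1.185522·9.8 = -3.126119
ŷ(12) = a + b·12 = -3.126119 + 1.185522·12 = 11.100149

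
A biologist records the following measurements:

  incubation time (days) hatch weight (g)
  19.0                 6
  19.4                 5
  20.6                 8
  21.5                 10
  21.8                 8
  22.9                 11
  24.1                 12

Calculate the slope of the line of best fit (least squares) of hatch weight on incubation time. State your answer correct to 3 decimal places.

1.324

n = 7, Σx = 149.3, Σy = 60, Σxy = 1306.3, Σx² = 3204.43
Sxx = Σx² − (Σx)²/n = 3204.43 − 3184.355714 = 20.074286
Sxy = Σxy − (Σx)(Σy)/n = 1306.3 − 1279.714286 = 26.585714
b = Sxy/Sxx = 26.585714/20.074286 = 1.324367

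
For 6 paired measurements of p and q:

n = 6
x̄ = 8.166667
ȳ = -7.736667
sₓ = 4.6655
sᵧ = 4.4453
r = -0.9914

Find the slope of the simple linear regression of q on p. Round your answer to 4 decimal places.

-0.9446

b = r · sᵧ/sₓ = -0.9914 · 4.4453/4.6655 = -0.944608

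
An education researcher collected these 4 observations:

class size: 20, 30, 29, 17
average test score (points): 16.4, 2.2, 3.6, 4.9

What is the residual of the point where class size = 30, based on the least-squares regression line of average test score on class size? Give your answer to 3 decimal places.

n = 4, Σx = 96, Σy = 27.1, Σxy = 581.7, Σx² = 2430
Sxx = Σx² − (Σx)²/n = 2430 − 2304 = 126
Sxy = Σxy − (Σx)(Σy)/n = 581.7 − 650.4 = -68.7
b = Sxy/Sxx = -68.7/126 = -0.545238
a = ȳ − b·x̄ = 6.775 − (-0.545238)·24 = 19.860714
ŷ(30) = 19.860714 + (-0.545238)·30 = 3.503571
residual = y − ŷ = 2.2 − 3.503571 = -1.303571

-1.304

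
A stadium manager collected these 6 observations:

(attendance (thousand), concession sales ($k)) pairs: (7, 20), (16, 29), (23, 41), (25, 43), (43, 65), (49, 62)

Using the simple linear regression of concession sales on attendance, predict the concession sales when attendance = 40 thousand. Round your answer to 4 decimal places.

57.2772

n = 6, Σx = 163, Σy = 260, Σxy = 8455, Σx² = 5709
Sxx = Σx² − (Σx)²/n = 5709 − 4428.166667 = 1280.833333
Sxy = Σxy − (Σx)(Σy)/n = 8455 − 7063.333333 = 1391.666667
b = Sxy/Sxx = 1391.666667/1280.833333 = 1.086532
a = ȳ − b·x̄ = 43.333333 − 1.086532·27.166667 = 13.815875
ŷ(40) = a + b·40 = 13.815875 + 1.086532·40 = 57.277163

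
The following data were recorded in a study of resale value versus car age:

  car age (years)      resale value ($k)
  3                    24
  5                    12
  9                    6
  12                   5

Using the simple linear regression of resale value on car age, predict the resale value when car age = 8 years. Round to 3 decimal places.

10.292

n = 4, Σx = 29, Σy = 47, Σxy = 246, Σx² = 259
Sxx = Σx² − (Σx)²/n = 259 − 210.25 = 48.75
Sxy = Σxy − (Σx)(Σy)/n = 246 − 340.75 = -94.75
b = Sxy/Sxx = -94.75/48.75 = -1.943590
a = ȳ − b·x̄ = 11.75 − (-1.943590)·7.25 = 25.841026
ŷ(8) = a + b·8 = 25.841026 + (-1.943590)·8 = 10.292308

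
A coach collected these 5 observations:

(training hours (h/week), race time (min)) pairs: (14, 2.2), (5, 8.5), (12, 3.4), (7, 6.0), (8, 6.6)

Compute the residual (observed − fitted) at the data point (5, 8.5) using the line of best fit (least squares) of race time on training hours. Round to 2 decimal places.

n = 5, Σx = 46, Σy = 26.7, Σxy = 208.9, Σx² = 478
Sxx = Σx² − (Σx)²/n = 478 − 423.2 = 54.8
Sxy = Σxy − (Σx)(Σy)/n = 208.9 − 245.64 = -36.74
b = Sxy/Sxx = -36.74/54.8 = -0.670438
a = ȳ − b·x̄ = 5.34 − (-0.670438)·9.2 = 11.508029
ŷ(5) = 11.508029 + (-0.670438)·5 = 8.155839
residual = y − ŷ = 8.5 − 8.155839 = 0.344161

0.34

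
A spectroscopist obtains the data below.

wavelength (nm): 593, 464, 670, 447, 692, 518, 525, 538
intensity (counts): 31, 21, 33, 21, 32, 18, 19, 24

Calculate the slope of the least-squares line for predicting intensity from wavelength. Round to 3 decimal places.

n = 8, Σx = 4447, Σy = 199, Σxy = 113979, Σx² = 2527911
Sxx = Σx² − (Σx)²/n = 2527911 − 2471976.125 = 55934.875
Sxy = Σxy − (Σx)(Σy)/n = 113979 − 110619.125 = 3359.875
b = Sxy/Sxx = 3359.875/55934.875 = 0.060068

0.060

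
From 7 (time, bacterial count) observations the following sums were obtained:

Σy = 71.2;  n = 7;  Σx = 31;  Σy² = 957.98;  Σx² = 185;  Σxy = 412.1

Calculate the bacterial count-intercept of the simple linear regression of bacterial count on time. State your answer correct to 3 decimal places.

Sxx = Σx² − (Σx)²/n = 185 − 137.285714 = 47.714286
Sxy = Σxy − (Σx)(Σy)/n = 412.1 − 315.314286 = 96.785714
b = Sxy/Sxx = 96.785714/47.714286 = 2.028443
a = ȳ − b·x̄ = 10.171429 − 2.028443·4.428571 = 1.188323

1.188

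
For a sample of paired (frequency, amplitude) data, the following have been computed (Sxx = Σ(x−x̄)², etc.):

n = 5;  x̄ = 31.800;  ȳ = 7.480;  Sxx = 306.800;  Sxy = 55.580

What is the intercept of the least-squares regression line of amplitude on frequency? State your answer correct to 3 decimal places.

1.719

b = Sxy/Sxx = 55.58/306.8 = 0.181160
a = ȳ − b·x̄ = 7.48 − 0.181160·31.8 = 1.719100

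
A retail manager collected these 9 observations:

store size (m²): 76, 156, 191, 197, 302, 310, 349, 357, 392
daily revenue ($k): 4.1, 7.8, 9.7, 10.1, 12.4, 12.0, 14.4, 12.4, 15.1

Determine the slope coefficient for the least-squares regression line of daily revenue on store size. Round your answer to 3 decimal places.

0.031

n = 9, Σx = 2330, Σy = 98, Σxy = 28207.2, Σx² = 695620
Sxx = Σx² − (Σx)²/n = 695620 − 603211.111111 = 92408.888889
Sxy = Σxy − (Σx)(Σy)/n = 28207.2 − 25371.111111 = 2836.088889
b = Sxy/Sxx = 2836.088889/92408.888889 = 0.030691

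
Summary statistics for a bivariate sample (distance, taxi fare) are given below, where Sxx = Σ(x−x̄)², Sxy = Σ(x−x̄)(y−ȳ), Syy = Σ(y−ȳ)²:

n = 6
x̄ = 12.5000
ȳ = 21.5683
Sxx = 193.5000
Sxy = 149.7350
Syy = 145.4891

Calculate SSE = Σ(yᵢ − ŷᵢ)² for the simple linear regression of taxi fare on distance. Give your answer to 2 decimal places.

b = Sxy/Sxx = 149.735/193.5 = 0.773824
SSE = Syy − b·Sxy = 145.4891 − 0.773824·149.735 = 29.620520

29.62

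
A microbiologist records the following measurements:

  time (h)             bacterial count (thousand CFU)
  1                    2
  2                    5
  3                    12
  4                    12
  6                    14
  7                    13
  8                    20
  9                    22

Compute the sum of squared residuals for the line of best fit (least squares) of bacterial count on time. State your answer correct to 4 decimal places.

38.6500

n = 8, Σx = 40, Σy = 100, Σxy = 629, Σx² = 260, Σy² = 1566
Sxx = Σx² − (Σx)²/n = 260 − 200 = 60
Sxy = Σxy − (Σx)(Σy)/n = 629 − 500 = 129
Syy = Σy² − (Σy)²/n = 1566 − 1250 = 316
b = Sxy/Sxx = 129/60 = 2.15
SSE = Syy − b·Sxy = 316 − 2.15·129 = 38.65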